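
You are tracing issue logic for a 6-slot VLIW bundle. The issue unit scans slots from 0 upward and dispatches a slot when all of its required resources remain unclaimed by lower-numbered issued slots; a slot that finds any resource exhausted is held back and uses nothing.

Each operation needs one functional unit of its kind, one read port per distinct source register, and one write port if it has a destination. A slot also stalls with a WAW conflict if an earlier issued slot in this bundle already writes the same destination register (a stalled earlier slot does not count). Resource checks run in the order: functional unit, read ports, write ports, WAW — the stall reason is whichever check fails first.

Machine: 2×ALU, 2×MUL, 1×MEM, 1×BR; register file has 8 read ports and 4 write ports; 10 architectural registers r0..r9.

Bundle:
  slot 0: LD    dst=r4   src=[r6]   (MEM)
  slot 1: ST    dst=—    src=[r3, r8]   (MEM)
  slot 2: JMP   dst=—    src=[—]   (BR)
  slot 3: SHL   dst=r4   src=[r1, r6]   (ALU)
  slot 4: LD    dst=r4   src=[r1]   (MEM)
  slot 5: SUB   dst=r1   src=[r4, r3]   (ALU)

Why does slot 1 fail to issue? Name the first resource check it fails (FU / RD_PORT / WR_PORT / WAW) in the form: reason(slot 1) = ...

reason(slot 1) = FU

(0) want 1×MEM +1rd +1wr — yes → AL2|MU2|ME0|BR1|rd7|wr3
(1) want 1×MEM +2rd +0wr — FU → AL2|MU2|ME0|BR1|rd7|wr3
(2) want 1×BR +0rd +0wr — yes → AL2|MU2|ME0|BR0|rd7|wr3
(3) want 1×ALU +2rd +1wr — WAW → AL2|MU2|ME0|BR0|rd7|wr3
(4) want 1×MEM +1rd +1wr — FU → AL2|MU2|ME0|BR0|rd7|wr3
(5) want 1×ALU +2rd +1wr — yes → AL1|MU2|ME0|BR0|rd5|wr2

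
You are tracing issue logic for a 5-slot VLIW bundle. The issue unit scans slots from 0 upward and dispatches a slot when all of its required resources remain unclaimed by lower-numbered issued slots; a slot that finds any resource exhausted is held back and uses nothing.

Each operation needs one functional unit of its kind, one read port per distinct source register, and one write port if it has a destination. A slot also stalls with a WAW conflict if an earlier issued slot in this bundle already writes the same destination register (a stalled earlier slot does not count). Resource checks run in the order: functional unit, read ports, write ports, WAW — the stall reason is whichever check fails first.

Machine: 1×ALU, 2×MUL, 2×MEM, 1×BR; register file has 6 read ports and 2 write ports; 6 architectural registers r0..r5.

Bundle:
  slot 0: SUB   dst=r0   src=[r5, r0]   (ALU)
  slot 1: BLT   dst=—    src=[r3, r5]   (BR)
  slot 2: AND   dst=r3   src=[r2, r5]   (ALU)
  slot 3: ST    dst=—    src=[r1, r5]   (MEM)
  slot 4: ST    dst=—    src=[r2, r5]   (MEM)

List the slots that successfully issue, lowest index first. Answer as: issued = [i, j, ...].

issued = [0, 1, 3]

slot 0 (ALU): ISSUE — free A0,Mu2,Ld2,B1 rp4 wp1
slot 1 (BR): ISSUE — free A0,Mu2,Ld2,B0 rp2 wp1
slot 2 (ALU): stall FU — free A0,Mu2,Ld2,B0 rp2 wp1
slot 3 (MEM): ISSUE — free A0,Mu2,Ld1,B0 rp0 wp1
slot 4 (MEM): stall RD_PORT — free A0,Mu2,Ld1,B0 rp0 wp1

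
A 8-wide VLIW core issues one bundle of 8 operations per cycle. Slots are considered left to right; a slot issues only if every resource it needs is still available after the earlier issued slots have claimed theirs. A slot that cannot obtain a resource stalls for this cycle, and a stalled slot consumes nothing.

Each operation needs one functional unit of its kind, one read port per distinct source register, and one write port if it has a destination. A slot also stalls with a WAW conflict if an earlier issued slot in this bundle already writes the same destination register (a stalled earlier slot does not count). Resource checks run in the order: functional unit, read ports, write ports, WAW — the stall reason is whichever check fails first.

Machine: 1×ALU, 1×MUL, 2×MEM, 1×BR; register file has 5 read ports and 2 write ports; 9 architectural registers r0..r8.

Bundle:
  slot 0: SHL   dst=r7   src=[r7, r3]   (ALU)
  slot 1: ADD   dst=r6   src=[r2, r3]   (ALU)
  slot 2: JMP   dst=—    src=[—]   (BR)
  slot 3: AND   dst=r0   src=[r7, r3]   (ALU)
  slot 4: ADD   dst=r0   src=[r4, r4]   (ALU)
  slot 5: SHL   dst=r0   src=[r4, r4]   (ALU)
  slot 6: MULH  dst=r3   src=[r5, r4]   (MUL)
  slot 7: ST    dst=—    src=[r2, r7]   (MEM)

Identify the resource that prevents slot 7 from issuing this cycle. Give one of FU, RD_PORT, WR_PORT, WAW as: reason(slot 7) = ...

reason(slot 7) = RD_PORT

slot 0 (ALU): ISSUE — free A0,Mu1,Ld2,B1 rp3 wp1
slot 1 (ALU): stall FU — free A0,Mu1,Ld2,B1 rp3 wp1
slot 2 (BR): ISSUE — free A0,Mu1,Ld2,B0 rp3 wp1
slot 3 (ALU): stall FU — free A0,Mu1,Ld2,B0 rp3 wp1
slot 4 (ALU): stall FU — free A0,Mu1,Ld2,B0 rp3 wp1
slot 5 (ALU): stall FU — free A0,Mu1,Ld2,B0 rp3 wp1
slot 6 (MUL): ISSUE — free A0,Mu0,Ld2,B0 rp1 wp0
slot 7 (MEM): stall RD_PORT — free A0,Mu0,Ld2,B0 rp1 wp0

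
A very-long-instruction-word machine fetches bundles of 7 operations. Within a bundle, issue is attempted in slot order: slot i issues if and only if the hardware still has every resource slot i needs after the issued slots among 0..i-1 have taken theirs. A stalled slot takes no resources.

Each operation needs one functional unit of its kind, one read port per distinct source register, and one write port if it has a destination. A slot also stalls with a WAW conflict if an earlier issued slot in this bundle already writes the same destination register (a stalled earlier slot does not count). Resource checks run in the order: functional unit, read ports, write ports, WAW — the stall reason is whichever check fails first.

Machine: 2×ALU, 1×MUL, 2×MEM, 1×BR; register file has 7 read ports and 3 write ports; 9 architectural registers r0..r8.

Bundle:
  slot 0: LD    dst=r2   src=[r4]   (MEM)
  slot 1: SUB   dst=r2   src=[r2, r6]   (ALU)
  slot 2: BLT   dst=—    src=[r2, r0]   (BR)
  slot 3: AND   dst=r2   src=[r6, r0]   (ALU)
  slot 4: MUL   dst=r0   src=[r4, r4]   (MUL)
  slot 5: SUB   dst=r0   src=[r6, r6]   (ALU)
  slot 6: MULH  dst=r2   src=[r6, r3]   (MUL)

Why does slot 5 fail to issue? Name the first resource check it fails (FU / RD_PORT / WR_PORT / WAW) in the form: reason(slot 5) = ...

reason(slot 5) = WAW

[0] MEM needs rd=1 wr=1: ok; after: ALU=2 MUL=1 MEM=1 BR=1, R=6, W=2
[1] ALU needs rd=2 wr=1: WAW; after: ALU=2 MUL=1 MEM=1 BR=1, R=6, W=2
[2] BR needs rd=2 wr=0: ok; after: ALU=2 MUL=1 MEM=1 BR=0, R=4, W=2
[3] ALU needs rd=2 wr=1: WAW; after: ALU=2 MUL=1 MEM=1 BR=0, R=4, W=2
[4] MUL needs rd=1 wr=1: ok; after: ALU=2 MUL=0 MEM=1 BR=0, R=3, W=1
[5] ALU needs rd=1 wr=1: WAW; after: ALU=2 MUL=0 MEM=1 BR=0, R=3, W=1
[6] MUL needs rd=2 wr=1: FU; after: ALU=2 MUL=0 MEM=1 BR=0, R=3, W=1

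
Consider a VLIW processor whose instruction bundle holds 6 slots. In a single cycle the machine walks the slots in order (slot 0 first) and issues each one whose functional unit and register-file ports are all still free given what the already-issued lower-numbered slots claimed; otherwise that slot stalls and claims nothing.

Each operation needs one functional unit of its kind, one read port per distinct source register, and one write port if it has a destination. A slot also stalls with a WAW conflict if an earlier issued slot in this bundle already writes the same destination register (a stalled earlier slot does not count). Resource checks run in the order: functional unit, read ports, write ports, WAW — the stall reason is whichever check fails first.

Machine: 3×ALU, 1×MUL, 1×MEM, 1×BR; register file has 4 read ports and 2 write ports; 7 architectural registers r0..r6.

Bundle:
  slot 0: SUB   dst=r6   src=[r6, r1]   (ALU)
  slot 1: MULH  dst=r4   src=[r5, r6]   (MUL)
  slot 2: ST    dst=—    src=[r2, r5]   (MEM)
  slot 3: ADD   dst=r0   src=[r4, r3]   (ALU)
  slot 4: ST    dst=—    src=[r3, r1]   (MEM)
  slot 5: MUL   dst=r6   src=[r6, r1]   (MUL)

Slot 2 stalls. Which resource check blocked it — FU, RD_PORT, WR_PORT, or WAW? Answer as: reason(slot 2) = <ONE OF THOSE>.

reason(slot 2) = RD_PORT

#0 ALU src=r6,r1 dispatched  <A:2 Mu:1 Ld:1 B:1 rd:2 wr:1>
#1 MUL src=r5,r6 dispatched  <A:2 Mu:0 Ld:1 B:1 rd:0 wr:0>
#2 MEM src=r2,r5 held:RD_PORT  <A:2 Mu:0 Ld:1 B:1 rd:0 wr:0>
#3 ALU src=r4,r3 held:RD_PORT  <A:2 Mu:0 Ld:1 B:1 rd:0 wr:0>
#4 MEM src=r3,r1 held:RD_PORT  <A:2 Mu:0 Ld:1 B:1 rd:0 wr:0>
#5 MUL src=r6,r1 held:FU  <A:2 Mu:0 Ld:1 B:1 rd:0 wr:0>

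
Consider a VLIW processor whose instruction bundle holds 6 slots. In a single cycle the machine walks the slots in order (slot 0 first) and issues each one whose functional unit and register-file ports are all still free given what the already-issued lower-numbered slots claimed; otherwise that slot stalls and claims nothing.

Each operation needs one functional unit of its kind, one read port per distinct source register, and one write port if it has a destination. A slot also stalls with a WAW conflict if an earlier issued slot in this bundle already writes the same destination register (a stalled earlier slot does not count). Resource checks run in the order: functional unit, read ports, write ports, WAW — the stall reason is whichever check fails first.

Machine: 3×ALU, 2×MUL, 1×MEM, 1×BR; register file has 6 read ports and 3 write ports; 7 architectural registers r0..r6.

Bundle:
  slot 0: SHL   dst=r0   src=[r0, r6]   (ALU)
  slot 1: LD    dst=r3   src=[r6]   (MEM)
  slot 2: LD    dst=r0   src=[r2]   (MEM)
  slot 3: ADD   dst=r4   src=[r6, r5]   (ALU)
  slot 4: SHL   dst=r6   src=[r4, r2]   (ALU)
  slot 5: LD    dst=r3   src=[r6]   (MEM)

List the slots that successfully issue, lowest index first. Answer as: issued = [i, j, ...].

[0] ALU needs rd=2 wr=1: ok; after: ALU=2 MUL=2 MEM=1 BR=1, R=4, W=2
[1] MEM needs rd=1 wr=1: ok; after: ALU=2 MUL=2 MEM=0 BR=1, R=3, W=1
[2] MEM needs rd=1 wr=1: FU; after: ALU=2 MUL=2 MEM=0 BR=1, R=3, W=1
[3] ALU needs rd=2 wr=1: ok; after: ALU=1 MUL=2 MEM=0 BR=1, R=1, W=0
[4] ALU needs rd=2 wr=1: RD_PORT; after: ALU=1 MUL=2 MEM=0 BR=1, R=1, W=0
[5] MEM needs rd=1 wr=1: FU; after: ALU=1 MUL=2 MEM=0 BR=1, R=1, W=0

issued = [0, 1, 3]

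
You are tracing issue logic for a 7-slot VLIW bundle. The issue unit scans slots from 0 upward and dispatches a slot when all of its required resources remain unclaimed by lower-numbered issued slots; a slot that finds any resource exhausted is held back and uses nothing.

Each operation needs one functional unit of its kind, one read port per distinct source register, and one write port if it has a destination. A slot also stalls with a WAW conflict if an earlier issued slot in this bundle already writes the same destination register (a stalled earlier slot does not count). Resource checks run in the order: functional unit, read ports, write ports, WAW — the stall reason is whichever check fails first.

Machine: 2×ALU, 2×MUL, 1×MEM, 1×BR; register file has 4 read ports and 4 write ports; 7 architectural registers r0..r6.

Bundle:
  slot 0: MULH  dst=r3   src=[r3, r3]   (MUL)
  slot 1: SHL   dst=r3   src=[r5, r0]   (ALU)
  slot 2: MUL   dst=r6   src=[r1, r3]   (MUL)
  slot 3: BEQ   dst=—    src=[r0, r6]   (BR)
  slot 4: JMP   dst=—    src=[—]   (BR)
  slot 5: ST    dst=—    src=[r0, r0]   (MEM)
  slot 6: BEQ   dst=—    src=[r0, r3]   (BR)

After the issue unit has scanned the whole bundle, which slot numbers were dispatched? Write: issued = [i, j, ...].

issued = [0, 2, 4, 5]

[0] MUL needs rd=1 wr=1: ok; after: ALU=2 MUL=1 MEM=1 BR=1, R=3, W=3
[1] ALU needs rd=2 wr=1: WAW; after: ALU=2 MUL=1 MEM=1 BR=1, R=3, W=3
[2] MUL needs rd=2 wr=1: ok; after: ALU=2 MUL=0 MEM=1 BR=1, R=1, W=2
[3] BR needs rd=2 wr=0: RD_PORT; after: ALU=2 MUL=0 MEM=1 BR=1, R=1, W=2
[4] BR needs rd=0 wr=0: ok; after: ALU=2 MUL=0 MEM=1 BR=0, R=1, W=2
[5] MEM needs rd=1 wr=0: ok; after: ALU=2 MUL=0 MEM=0 BR=0, R=0, W=2
[6] BR needs rd=2 wr=0: FU; after: ALU=2 MUL=0 MEM=0 BR=0, R=0, W=2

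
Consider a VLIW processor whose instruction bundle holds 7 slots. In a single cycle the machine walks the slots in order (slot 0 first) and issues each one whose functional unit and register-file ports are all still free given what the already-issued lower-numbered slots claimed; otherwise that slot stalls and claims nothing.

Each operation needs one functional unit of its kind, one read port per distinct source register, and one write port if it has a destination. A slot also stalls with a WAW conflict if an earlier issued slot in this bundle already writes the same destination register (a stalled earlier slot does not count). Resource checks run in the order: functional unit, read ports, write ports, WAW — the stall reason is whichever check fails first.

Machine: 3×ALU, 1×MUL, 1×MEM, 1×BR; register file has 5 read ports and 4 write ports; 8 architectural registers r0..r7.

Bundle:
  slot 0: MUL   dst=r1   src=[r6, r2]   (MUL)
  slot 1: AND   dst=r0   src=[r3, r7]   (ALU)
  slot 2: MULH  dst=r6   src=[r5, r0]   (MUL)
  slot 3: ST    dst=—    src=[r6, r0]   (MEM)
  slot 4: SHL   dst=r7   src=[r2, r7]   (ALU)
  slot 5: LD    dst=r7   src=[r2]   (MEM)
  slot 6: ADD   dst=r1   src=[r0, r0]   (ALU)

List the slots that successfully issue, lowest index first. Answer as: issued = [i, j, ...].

issued = [0, 1, 5]

[0] MUL needs rd=2 wr=1: ok; after: ALU=3 MUL=0 MEM=1 BR=1, R=3, W=3
[1] ALU needs rd=2 wr=1: ok; after: ALU=2 MUL=0 MEM=1 BR=1, R=1, W=2
[2] MUL needs rd=2 wr=1: FU; after: ALU=2 MUL=0 MEM=1 BR=1, R=1, W=2
[3] MEM needs rd=2 wr=0: RD_PORT; after: ALU=2 MUL=0 MEM=1 BR=1, R=1, W=2
[4] ALU needs rd=2 wr=1: RD_PORT; after: ALU=2 MUL=0 MEM=1 BR=1, R=1, W=2
[5] MEM needs rd=1 wr=1: ok; after: ALU=2 MUL=0 MEM=0 BR=1, R=0, W=1
[6] ALU needs rd=1 wr=1: RD_PORT; after: ALU=2 MUL=0 MEM=0 BR=1, R=0, W=1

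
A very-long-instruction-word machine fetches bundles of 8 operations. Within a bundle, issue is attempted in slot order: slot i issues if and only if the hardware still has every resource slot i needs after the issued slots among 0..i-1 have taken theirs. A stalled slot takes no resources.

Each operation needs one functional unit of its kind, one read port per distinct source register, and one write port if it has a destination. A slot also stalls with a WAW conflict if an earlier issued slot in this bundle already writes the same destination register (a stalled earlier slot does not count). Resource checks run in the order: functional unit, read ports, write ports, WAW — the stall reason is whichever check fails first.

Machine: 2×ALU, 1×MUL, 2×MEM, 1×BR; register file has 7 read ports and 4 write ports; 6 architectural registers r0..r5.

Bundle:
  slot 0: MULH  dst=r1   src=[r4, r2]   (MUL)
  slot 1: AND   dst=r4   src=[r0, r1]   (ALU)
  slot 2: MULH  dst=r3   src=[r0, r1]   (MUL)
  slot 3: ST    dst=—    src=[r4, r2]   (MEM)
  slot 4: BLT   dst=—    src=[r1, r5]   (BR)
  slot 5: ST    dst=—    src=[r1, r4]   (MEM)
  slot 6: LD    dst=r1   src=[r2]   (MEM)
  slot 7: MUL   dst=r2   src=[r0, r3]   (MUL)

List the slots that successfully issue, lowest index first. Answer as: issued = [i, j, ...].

issued = [0, 1, 3]

#0 MUL src=r4,r2 dispatched  <A:2 Mu:0 Ld:2 B:1 rd:5 wr:3>
#1 ALU src=r0,r1 dispatched  <A:1 Mu:0 Ld:2 B:1 rd:3 wr:2>
#2 MUL src=r0,r1 held:FU  <A:1 Mu:0 Ld:2 B:1 rd:3 wr:2>
#3 MEM src=r4,r2 dispatched  <A:1 Mu:0 Ld:1 B:1 rd:1 wr:2>
#4 BR src=r1,r5 held:RD_PORT  <A:1 Mu:0 Ld:1 B:1 rd:1 wr:2>
#5 MEM src=r1,r4 held:RD_PORT  <A:1 Mu:0 Ld:1 B:1 rd:1 wr:2>
#6 MEM src=r2 held:WAW  <A:1 Mu:0 Ld:1 B:1 rd:1 wr:2>
#7 MUL src=r0,r3 held:FU  <A:1 Mu:0 Ld:1 B:1 rd:1 wr:2>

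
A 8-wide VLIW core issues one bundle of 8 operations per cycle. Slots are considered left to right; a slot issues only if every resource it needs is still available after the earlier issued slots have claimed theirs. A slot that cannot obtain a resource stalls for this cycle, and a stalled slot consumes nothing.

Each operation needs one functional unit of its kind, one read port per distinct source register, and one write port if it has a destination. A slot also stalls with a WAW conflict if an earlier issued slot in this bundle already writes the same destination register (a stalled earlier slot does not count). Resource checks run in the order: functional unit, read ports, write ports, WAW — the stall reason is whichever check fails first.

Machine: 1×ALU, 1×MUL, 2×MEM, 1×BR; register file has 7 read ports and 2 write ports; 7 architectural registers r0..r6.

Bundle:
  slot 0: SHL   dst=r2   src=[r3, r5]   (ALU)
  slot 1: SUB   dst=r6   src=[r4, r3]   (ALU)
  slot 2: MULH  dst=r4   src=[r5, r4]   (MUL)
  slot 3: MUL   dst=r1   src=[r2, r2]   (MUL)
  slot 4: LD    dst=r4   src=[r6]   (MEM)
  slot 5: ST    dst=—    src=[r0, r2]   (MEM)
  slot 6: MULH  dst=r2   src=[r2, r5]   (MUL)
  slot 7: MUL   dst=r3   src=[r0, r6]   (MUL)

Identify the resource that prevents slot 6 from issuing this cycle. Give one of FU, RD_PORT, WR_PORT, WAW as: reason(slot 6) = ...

(0) want 1×ALU +2rd +1wr — yes → AL0|MU1|ME2|BR1|rd5|wr1
(1) want 1×ALU +2rd +1wr — FU → AL0|MU1|ME2|BR1|rd5|wr1
(2) want 1×MUL +2rd +1wr — yes → AL0|MU0|ME2|BR1|rd3|wr0
(3) want 1×MUL +1rd +1wr — FU → AL0|MU0|ME2|BR1|rd3|wr0
(4) want 1×MEM +1rd +1wr — WR_PORT → AL0|MU0|ME2|BR1|rd3|wr0
(5) want 1×MEM +2rd +0wr — yes → AL0|MU0|ME1|BR1|rd1|wr0
(6) want 1×MUL +2rd +1wr — FU → AL0|MU0|ME1|BR1|rd1|wr0
(7) want 1×MUL +2rd +1wr — FU → AL0|MU0|ME1|BR1|rd1|wr0

reason(slot 6) = FU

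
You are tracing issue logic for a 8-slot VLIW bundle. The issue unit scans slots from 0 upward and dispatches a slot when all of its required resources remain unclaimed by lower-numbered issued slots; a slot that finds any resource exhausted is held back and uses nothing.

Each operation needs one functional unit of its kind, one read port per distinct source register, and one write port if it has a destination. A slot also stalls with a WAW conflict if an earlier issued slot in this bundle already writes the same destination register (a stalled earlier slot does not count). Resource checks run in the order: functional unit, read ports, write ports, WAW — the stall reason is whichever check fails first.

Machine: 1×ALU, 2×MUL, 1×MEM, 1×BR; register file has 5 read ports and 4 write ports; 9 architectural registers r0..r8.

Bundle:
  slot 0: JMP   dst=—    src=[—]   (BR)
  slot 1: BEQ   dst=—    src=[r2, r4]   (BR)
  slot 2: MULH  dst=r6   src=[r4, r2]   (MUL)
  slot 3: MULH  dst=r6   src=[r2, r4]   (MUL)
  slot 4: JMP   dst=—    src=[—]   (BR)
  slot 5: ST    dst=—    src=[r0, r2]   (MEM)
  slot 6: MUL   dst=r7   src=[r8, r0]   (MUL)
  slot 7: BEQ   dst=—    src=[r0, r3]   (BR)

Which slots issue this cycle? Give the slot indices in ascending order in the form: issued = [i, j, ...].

  0. BR ⇒ go  {1A/2Mu/1Ld/0B | 5r 4w}
  1. BR ⇒ no(FU)  {1A/2Mu/1Ld/0B | 5r 4w}
  2. MUL→r6 ⇒ go  {1A/1Mu/1Ld/0B | 3r 3w}
  3. MUL→r6 ⇒ no(WAW)  {1A/1Mu/1Ld/0B | 3r 3w}
  4. BR ⇒ no(FU)  {1A/1Mu/1Ld/0B | 3r 3w}
  5. MEM ⇒ go  {1A/1Mu/0Ld/0B | 1r 3w}
  6. MUL→r7 ⇒ no(RD_PORT)  {1A/1Mu/0Ld/0B | 1r 3w}
  7. BR ⇒ no(FU)  {1A/1Mu/0Ld/0B | 1r 3w}

issued = [0, 2, 5]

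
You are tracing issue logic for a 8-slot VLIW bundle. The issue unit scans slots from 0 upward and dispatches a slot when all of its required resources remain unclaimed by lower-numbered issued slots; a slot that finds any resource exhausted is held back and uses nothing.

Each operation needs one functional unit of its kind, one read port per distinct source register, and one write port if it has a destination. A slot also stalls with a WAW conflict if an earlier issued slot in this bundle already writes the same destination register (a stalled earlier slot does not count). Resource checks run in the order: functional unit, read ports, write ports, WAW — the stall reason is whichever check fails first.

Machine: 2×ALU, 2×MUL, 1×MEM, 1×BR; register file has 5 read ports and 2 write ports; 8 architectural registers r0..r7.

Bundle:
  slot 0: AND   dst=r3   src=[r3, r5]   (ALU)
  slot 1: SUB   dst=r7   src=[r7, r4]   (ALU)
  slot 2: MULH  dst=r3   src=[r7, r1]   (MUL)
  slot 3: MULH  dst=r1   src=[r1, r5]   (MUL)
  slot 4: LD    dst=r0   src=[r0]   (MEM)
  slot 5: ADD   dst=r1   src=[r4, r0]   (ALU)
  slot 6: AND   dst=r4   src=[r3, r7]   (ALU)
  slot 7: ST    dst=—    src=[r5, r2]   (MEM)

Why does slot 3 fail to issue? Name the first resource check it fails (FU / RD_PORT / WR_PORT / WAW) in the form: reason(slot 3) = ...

slot 0 (ALU): ISSUE — free A1,Mu2,Ld1,B1 rp3 wp1
slot 1 (ALU): ISSUE — free A0,Mu2,Ld1,B1 rp1 wp0
slot 2 (MUL): stall RD_PORT — free A0,Mu2,Ld1,B1 rp1 wp0
slot 3 (MUL): stall RD_PORT — free A0,Mu2,Ld1,B1 rp1 wp0
slot 4 (MEM): stall WR_PORT — free A0,Mu2,Ld1,B1 rp1 wp0
slot 5 (ALU): stall FU — free A0,Mu2,Ld1,B1 rp1 wp0
slot 6 (ALU): stall FU — free A0,Mu2,Ld1,B1 rp1 wp0
slot 7 (MEM): stall RD_PORT — free A0,Mu2,Ld1,B1 rp1 wp0

reason(slot 3) = RD_PORT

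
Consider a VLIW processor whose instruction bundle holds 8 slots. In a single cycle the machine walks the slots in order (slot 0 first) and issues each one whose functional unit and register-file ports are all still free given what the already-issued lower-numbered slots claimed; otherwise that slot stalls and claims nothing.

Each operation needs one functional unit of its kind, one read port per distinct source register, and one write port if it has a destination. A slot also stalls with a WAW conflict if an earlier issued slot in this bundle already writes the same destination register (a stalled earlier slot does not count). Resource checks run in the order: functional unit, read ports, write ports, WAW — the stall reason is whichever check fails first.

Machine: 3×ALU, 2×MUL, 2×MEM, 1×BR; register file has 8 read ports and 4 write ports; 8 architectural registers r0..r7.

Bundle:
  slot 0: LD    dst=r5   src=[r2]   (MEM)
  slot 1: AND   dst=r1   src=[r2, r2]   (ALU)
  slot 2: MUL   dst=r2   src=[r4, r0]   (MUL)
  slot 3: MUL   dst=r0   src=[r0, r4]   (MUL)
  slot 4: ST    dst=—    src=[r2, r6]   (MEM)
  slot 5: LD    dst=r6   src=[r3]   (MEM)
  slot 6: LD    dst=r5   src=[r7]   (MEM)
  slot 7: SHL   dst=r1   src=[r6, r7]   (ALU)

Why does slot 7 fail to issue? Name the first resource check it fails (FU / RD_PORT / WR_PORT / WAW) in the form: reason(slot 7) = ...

reason(slot 7) = RD_PORT

  0. MEM→r5 ⇒ go  {3A/2Mu/1Ld/1B | 7r 3w}
  1. ALU→r1 ⇒ go  {2A/2Mu/1Ld/1B | 6r 2w}
  2. MUL→r2 ⇒ go  {2A/1Mu/1Ld/1B | 4r 1w}
  3. MUL→r0 ⇒ go  {2A/0Mu/1Ld/1B | 2r 0w}
  4. MEM ⇒ go  {2A/0Mu/0Ld/1B | 0r 0w}
  5. MEM→r6 ⇒ no(FU)  {2A/0Mu/0Ld/1B | 0r 0w}
  6. MEM→r5 ⇒ no(FU)  {2A/0Mu/0Ld/1B | 0r 0w}
  7. ALU→r1 ⇒ no(RD_PORT)  {2A/0Mu/0Ld/1B | 0r 0w}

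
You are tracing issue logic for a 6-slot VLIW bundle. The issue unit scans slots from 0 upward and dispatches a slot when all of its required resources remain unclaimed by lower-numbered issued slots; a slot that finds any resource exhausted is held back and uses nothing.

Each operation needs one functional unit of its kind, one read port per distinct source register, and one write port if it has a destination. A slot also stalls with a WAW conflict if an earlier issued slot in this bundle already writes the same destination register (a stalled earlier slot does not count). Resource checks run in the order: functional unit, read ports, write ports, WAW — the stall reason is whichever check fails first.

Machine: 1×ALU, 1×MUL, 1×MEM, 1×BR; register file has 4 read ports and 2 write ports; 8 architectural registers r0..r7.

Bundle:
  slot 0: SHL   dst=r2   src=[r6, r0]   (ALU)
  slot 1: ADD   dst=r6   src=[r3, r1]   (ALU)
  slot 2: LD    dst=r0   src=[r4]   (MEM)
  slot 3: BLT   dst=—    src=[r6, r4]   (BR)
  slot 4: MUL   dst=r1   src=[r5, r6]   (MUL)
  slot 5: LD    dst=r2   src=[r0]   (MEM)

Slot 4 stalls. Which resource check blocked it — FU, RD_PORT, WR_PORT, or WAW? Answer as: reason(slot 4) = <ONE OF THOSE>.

reason(slot 4) = RD_PORT

#0 ALU src=r6,r0 dispatched  <A:0 Mu:1 Ld:1 B:1 rd:2 wr:1>
#1 ALU src=r3,r1 held:FU  <A:0 Mu:1 Ld:1 B:1 rd:2 wr:1>
#2 MEM src=r4 dispatched  <A:0 Mu:1 Ld:0 B:1 rd:1 wr:0>
#3 BR src=r6,r4 held:RD_PORT  <A:0 Mu:1 Ld:0 B:1 rd:1 wr:0>
#4 MUL src=r5,r6 held:RD_PORT  <A:0 Mu:1 Ld:0 B:1 rd:1 wr:0>
#5 MEM src=r0 held:FU  <A:0 Mu:1 Ld:0 B:1 rd:1 wr:0>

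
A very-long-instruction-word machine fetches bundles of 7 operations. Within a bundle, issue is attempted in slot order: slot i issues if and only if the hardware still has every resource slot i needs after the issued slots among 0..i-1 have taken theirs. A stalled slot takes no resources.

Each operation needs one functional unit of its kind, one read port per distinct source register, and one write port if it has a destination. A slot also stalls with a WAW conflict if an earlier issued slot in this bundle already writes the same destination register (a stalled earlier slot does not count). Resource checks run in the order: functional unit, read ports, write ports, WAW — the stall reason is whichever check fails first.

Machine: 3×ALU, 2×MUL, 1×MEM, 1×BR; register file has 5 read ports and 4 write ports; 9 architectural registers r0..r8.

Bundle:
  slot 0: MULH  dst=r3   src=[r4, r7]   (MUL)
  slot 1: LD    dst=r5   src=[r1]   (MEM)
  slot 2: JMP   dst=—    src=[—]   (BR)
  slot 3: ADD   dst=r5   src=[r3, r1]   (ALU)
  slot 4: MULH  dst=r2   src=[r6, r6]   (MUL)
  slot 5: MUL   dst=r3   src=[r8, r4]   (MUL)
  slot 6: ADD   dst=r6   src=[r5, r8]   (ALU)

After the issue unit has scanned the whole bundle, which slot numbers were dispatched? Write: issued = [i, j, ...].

issued = [0, 1, 2, 4]

slot 0 (MUL): ISSUE — free A3,Mu1,Ld1,B1 rp3 wp3
slot 1 (MEM): ISSUE — free A3,Mu1,Ld0,B1 rp2 wp2
slot 2 (BR): ISSUE — free A3,Mu1,Ld0,B0 rp2 wp2
slot 3 (ALU): stall WAW — free A3,Mu1,Ld0,B0 rp2 wp2
slot 4 (MUL): ISSUE — free A3,Mu0,Ld0,B0 rp1 wp1
slot 5 (MUL): stall FU — free A3,Mu0,Ld0,B0 rp1 wp1
slot 6 (ALU): stall RD_PORT — free A3,Mu0,Ld0,B0 rp1 wp1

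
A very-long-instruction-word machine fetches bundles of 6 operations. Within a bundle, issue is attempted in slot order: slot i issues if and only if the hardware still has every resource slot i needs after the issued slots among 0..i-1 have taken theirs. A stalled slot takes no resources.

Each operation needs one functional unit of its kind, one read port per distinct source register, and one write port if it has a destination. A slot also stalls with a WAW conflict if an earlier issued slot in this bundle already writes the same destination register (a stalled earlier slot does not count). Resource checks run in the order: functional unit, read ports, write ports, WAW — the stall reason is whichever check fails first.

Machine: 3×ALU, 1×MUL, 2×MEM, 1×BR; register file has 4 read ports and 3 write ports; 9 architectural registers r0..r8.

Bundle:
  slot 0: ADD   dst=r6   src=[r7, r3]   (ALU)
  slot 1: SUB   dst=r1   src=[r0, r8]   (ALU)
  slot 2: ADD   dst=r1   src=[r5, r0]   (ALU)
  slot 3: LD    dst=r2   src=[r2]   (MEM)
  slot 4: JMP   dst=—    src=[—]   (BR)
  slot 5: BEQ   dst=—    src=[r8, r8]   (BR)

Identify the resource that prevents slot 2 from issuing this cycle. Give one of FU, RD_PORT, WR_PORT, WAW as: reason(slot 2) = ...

reason(slot 2) = RD_PORT

slot 0 (ALU): ISSUE — free A2,Mu1,Ld2,B1 rp2 wp2
slot 1 (ALU): ISSUE — free A1,Mu1,Ld2,B1 rp0 wp1
slot 2 (ALU): stall RD_PORT — free A1,Mu1,Ld2,B1 rp0 wp1
slot 3 (MEM): stall RD_PORT — free A1,Mu1,Ld2,B1 rp0 wp1
slot 4 (BR): ISSUE — free A1,Mu1,Ld2,B0 rp0 wp1
slot 5 (BR): stall FU — free A1,Mu1,Ld2,B0 rp0 wp1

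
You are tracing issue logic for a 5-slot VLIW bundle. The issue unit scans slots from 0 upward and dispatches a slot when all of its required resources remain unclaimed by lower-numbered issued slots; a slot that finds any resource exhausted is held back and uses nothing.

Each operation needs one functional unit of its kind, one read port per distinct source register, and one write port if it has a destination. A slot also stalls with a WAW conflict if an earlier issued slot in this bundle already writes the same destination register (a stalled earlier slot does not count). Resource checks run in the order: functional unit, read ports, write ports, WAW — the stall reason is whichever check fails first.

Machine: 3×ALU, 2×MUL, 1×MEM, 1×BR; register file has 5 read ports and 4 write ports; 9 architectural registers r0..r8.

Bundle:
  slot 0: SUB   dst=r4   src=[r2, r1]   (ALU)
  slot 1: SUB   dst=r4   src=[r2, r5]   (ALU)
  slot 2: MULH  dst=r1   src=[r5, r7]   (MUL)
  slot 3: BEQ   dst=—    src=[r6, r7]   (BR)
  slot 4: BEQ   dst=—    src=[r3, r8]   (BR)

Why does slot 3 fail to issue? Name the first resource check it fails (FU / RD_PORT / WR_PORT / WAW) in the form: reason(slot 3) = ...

reason(slot 3) = RD_PORT

#0 ALU src=r2,r1 dispatched  <A:2 Mu:2 Ld:1 B:1 rd:3 wr:3>
#1 ALU src=r2,r5 held:WAW  <A:2 Mu:2 Ld:1 B:1 rd:3 wr:3>
#2 MUL src=r5,r7 dispatched  <A:2 Mu:1 Ld:1 B:1 rd:1 wr:2>
#3 BR src=r6,r7 held:RD_PORT  <A:2 Mu:1 Ld:1 B:1 rd:1 wr:2>
#4 BR src=r3,r8 held:RD_PORT  <A:2 Mu:1 Ld:1 B:1 rd:1 wr:2>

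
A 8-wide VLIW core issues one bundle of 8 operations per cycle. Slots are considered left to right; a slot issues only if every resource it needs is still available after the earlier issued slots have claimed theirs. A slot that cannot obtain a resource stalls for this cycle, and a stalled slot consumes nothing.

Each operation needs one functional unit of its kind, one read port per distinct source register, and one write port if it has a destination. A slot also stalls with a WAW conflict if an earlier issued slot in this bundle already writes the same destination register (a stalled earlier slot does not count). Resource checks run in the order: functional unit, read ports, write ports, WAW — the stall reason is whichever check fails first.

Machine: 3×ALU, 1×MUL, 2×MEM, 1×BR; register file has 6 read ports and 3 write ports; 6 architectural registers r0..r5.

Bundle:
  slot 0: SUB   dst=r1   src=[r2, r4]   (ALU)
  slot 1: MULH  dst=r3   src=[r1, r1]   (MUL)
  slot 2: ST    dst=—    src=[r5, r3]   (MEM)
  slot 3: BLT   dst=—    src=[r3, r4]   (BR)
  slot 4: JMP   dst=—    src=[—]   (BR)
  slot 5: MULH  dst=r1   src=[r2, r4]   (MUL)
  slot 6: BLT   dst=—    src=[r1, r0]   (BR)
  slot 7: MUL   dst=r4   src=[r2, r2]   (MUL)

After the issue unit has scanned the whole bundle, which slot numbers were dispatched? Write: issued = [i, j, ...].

(0) want 1×ALU +2rd +1wr — yes → AL2|MU1|ME2|BR1|rd4|wr2
(1) want 1×MUL +1rd +1wr — yes → AL2|MU0|ME2|BR1|rd3|wr1
(2) want 1×MEM +2rd +0wr — yes → AL2|MU0|ME1|BR1|rd1|wr1
(3) want 1×BR +2rd +0wr — RD_PORT → AL2|MU0|ME1|BR1|rd1|wr1
(4) want 1×BR +0rd +0wr — yes → AL2|MU0|ME1|BR0|rd1|wr1
(5) want 1×MUL +2rd +1wr — FU → AL2|MU0|ME1|BR0|rd1|wr1
(6) want 1×BR +2rd +0wr — FU → AL2|MU0|ME1|BR0|rd1|wr1
(7) want 1×MUL +1rd +1wr — FU → AL2|MU0|ME1|BR0|rd1|wr1

issued = [0, 1, 2, 4]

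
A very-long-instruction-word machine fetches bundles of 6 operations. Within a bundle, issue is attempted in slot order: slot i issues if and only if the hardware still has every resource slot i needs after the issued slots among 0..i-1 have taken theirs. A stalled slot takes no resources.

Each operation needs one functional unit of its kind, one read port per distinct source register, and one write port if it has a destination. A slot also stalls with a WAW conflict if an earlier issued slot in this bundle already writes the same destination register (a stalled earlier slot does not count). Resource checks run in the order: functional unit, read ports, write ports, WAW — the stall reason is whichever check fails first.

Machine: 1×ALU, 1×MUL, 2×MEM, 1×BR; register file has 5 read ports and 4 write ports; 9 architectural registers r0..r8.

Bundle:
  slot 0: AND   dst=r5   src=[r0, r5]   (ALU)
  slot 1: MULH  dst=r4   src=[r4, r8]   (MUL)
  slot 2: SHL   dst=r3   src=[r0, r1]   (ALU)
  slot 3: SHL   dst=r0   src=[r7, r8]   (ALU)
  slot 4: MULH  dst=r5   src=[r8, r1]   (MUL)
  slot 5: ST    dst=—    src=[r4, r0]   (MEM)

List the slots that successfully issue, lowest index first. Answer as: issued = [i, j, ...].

issued = [0, 1]

[0] ALU needs rd=2 wr=1: ok; after: ALU=0 MUL=1 MEM=2 BR=1, R=3, W=3
[1] MUL needs rd=2 wr=1: ok; after: ALU=0 MUL=0 MEM=2 BR=1, R=1, W=2
[2] ALU needs rd=2 wr=1: FU; after: ALU=0 MUL=0 MEM=2 BR=1, R=1, W=2
[3] ALU needs rd=2 wr=1: FU; after: ALU=0 MUL=0 MEM=2 BR=1, R=1, W=2
[4] MUL needs rd=2 wr=1: FU; after: ALU=0 MUL=0 MEM=2 BR=1, R=1, W=2
[5] MEM needs rd=2 wr=0: RD_PORT; after: ALU=0 MUL=0 MEM=2 BR=1, R=1, W=2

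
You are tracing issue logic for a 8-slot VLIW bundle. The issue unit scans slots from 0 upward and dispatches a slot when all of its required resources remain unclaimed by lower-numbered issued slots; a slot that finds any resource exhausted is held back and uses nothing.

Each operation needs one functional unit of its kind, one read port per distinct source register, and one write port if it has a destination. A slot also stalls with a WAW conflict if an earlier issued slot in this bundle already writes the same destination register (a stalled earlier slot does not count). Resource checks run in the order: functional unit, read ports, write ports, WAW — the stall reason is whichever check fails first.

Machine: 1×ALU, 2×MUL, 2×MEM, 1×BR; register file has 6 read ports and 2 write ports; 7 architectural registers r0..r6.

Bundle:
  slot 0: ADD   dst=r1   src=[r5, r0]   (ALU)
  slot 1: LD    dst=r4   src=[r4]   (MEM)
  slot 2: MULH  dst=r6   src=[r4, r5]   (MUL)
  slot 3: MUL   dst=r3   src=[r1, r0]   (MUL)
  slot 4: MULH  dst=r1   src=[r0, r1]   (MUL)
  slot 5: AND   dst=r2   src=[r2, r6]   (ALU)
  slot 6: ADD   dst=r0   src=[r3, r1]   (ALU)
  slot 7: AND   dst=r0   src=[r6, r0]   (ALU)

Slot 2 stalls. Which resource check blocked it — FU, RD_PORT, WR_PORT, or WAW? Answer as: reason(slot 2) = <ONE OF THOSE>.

  0. ALU→r1 ⇒ go  {0A/2Mu/2Ld/1B | 4r 1w}
  1. MEM→r4 ⇒ go  {0A/2Mu/1Ld/1B | 3r 0w}
  2. MUL→r6 ⇒ no(WR_PORT)  {0A/2Mu/1Ld/1B | 3r 0w}
  3. MUL→r3 ⇒ no(WR_PORT)  {0A/2Mu/1Ld/1B | 3r 0w}
  4. MUL→r1 ⇒ no(WR_PORT)  {0A/2Mu/1Ld/1B | 3r 0w}
  5. ALU→r2 ⇒ no(FU)  {0A/2Mu/1Ld/1B | 3r 0w}
  6. ALU→r0 ⇒ no(FU)  {0A/2Mu/1Ld/1B | 3r 0w}
  7. ALU→r0 ⇒ no(FU)  {0A/2Mu/1Ld/1B | 3r 0w}

reason(slot 2) = WR_PORT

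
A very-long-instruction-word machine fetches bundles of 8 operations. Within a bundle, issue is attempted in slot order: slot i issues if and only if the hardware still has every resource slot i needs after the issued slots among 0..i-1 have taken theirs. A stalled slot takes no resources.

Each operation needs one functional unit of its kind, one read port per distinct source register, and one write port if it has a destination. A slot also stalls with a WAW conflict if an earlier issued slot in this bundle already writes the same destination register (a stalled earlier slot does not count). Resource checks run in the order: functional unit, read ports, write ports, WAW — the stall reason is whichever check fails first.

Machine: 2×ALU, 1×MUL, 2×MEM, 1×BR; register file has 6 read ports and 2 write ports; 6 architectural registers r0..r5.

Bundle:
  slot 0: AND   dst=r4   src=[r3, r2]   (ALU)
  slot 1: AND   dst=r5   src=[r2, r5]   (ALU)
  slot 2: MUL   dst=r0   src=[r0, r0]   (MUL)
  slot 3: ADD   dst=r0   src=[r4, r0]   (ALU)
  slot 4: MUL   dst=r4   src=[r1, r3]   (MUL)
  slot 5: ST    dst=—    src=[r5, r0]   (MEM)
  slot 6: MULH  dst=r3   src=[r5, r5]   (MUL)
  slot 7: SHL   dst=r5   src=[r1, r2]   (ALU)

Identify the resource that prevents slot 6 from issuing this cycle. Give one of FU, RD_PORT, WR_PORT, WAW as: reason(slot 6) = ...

[0] ALU needs rd=2 wr=1: ok; after: ALU=1 MUL=1 MEM=2 BR=1, R=4, W=1
[1] ALU needs rd=2 wr=1: ok; after: ALU=0 MUL=1 MEM=2 BR=1, R=2, W=0
[2] MUL needs rd=1 wr=1: WR_PORT; after: ALU=0 MUL=1 MEM=2 BR=1, R=2, W=0
[3] ALU needs rd=2 wr=1: FU; after: ALU=0 MUL=1 MEM=2 BR=1, R=2, W=0
[4] MUL needs rd=2 wr=1: WR_PORT; after: ALU=0 MUL=1 MEM=2 BR=1, R=2, W=0
[5] MEM needs rd=2 wr=0: ok; after: ALU=0 MUL=1 MEM=1 BR=1, R=0, W=0
[6] MUL needs rd=1 wr=1: RD_PORT; after: ALU=0 MUL=1 MEM=1 BR=1, R=0, W=0
[7] ALU needs rd=2 wr=1: FU; after: ALU=0 MUL=1 MEM=1 BR=1, R=0, W=0

reason(slot 6) = RD_PORT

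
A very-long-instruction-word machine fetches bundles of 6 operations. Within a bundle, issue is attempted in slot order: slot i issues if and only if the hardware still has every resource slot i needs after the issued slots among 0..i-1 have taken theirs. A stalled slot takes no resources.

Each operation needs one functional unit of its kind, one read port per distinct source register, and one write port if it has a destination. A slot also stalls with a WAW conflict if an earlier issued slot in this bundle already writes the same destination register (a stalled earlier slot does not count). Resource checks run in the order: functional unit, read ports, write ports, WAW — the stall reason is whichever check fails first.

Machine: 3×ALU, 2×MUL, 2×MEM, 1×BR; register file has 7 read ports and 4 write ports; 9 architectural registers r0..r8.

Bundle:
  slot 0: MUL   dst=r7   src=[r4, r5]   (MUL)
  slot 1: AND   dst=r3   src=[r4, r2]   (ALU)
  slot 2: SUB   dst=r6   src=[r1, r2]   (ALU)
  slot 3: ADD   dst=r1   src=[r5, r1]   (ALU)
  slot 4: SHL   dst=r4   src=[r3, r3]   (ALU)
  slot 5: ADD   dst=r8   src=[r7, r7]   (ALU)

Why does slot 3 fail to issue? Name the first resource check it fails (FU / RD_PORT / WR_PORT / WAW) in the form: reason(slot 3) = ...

  0. MUL→r7 ⇒ go  {3A/1Mu/2Ld/1B | 5r 3w}
  1. ALU→r3 ⇒ go  {2A/1Mu/2Ld/1B | 3r 2w}
  2. ALU→r6 ⇒ go  {1A/1Mu/2Ld/1B | 1r 1w}
  3. ALU→r1 ⇒ no(RD_PORT)  {1A/1Mu/2Ld/1B | 1r 1w}
  4. ALU→r4 ⇒ go  {0A/1Mu/2Ld/1B | 0r 0w}
  5. ALU→r8 ⇒ no(FU)  {0A/1Mu/2Ld/1B | 0r 0w}

reason(slot 3) = RD_PORT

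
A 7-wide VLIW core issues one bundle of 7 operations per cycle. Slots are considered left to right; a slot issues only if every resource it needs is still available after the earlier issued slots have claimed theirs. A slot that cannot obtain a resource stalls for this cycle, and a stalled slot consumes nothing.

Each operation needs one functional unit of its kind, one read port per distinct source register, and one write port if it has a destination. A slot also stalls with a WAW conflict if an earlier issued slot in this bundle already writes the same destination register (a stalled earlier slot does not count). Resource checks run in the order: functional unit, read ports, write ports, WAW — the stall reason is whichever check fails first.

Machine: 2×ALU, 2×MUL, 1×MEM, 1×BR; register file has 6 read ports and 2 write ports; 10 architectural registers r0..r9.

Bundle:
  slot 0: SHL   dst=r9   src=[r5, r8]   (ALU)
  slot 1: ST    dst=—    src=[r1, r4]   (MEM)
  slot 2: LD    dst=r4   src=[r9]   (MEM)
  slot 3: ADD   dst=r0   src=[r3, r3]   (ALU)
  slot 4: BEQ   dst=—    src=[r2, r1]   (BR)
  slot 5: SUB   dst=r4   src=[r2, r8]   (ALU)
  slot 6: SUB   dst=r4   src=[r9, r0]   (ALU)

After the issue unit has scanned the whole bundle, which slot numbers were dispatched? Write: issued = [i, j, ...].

issued = [0, 1, 3]

(0) want 1×ALU +2rd +1wr — yes → AL1|MU2|ME1|BR1|rd4|wr1
(1) want 1×MEM +2rd +0wr — yes → AL1|MU2|ME0|BR1|rd2|wr1
(2) want 1×MEM +1rd +1wr — FU → AL1|MU2|ME0|BR1|rd2|wr1
(3) want 1×ALU +1rd +1wr — yes → AL0|MU2|ME0|BR1|rd1|wr0
(4) want 1×BR +2rd +0wr — RD_PORT → AL0|MU2|ME0|BR1|rd1|wr0
(5) want 1×ALU +2rd +1wr — FU → AL0|MU2|ME0|BR1|rd1|wr0
(6) want 1×ALU +2rd +1wr — FU → AL0|MU2|ME0|BR1|rd1|wr0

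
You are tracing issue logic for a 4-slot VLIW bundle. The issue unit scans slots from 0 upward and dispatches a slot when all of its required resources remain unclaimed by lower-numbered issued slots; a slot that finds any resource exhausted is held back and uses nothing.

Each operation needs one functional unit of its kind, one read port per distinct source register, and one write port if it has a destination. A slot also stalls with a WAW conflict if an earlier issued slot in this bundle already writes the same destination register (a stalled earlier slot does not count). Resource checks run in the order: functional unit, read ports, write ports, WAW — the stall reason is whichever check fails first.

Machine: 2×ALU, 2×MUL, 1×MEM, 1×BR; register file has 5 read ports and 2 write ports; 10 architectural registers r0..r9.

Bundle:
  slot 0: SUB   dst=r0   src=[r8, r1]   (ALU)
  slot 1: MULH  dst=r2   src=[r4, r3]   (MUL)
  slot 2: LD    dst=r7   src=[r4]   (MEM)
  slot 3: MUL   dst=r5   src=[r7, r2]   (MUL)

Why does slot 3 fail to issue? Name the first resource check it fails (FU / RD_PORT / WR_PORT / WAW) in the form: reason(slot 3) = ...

reason(slot 3) = RD_PORT

slot 0 (ALU): ISSUE — free A1,Mu2,Ld1,B1 rp3 wp1
slot 1 (MUL): ISSUE — free A1,Mu1,Ld1,B1 rp1 wp0
slot 2 (MEM): stall WR_PORT — free A1,Mu1,Ld1,B1 rp1 wp0
slot 3 (MUL): stall RD_PORT — free A1,Mu1,Ld1,B1 rp1 wp0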